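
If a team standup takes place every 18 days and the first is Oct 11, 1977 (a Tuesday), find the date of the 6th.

Jan 9, 1978

The 6th occurrence is 5 intervals after the first: 5 × 18 = 90 days after Oct 11, 1977.
Oct has 31 days — 20 days to the end of Oct leaves 70.
Nov has 30 days (40 left).
Dec has 31 days (9 left).
9 days into Jan → Jan 9, 1978.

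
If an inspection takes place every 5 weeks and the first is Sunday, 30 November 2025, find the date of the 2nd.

The 2nd occurrence is 1 interval after the first: 1 × 35 = 35 days after 30 November 2025.
November has 30 days — 0 days to the end of November leaves 35.
December has 31 days (4 left).
4 days into January → 4 January 2026.

4 January 2026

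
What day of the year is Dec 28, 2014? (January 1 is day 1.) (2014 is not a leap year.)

Days in months before Dec: 31 + 28 + 31 + 30 + 31 + 30 + 31 + 31 + 30 + 31 + 30 = 334.
Plus 28 days into Dec → day 362.

362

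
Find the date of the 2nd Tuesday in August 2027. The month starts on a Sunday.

10 August 2027

August 2027 begins on a Sunday, so the first Tuesday is August 3 (2 days later).
The 2nd Tuesday is 1 weeks later: 3 + 7 = 10.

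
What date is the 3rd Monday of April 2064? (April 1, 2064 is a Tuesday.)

April 2064 begins on a Tuesday, so the first Monday is April 7 (6 days later).
The 3rd Monday is 2 weeks later: 7 + 14 = 21.

21 April 2064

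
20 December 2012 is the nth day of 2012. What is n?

Days in months before December: 31 + 29 + 31 + 30 + 31 + 30 + 31 + 31 + 30 + 31 + 30 = 335.
Plus 20 days into December → day 355.

355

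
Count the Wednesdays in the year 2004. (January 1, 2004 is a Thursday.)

52

January 1, 2004 is a Thursday; the first Wednesday on or after it is January 7, 2004 (6 days later).
From January 7, 2004 to December 31, 2004: 24 + 29 + 31 + 30 + 31 + 30 + 31 + 31 + 30 + 31 + 30 + 31 = 359 days (rest of January, February, March, April, May, June, July, August, September, October, November, December).
359 ÷ 7 = 51 full weeks with remainder 2, so 51 more Wednesdays after the first → 52.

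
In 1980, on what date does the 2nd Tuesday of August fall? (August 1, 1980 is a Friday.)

August 1980 begins on a Friday, so the first Tuesday is August 5 (4 days later).
The 2nd Tuesday is 1 weeks later: 5 + 7 = 12.

1980-08-12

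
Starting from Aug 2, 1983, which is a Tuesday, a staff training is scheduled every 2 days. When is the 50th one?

Nov 8, 1983

The 50th occurrence is 49 intervals after the first: 49 × 2 = 98 days after Aug 2, 1983.
Aug has 31 days — 29 days to the end of Aug leaves 69.
Sep has 30 days (39 left).
Oct has 31 days (8 left).
8 days into Nov → Nov 8, 1983.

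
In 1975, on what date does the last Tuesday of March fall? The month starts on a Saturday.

March 1975 begins on a Saturday, so the first Tuesday is March 4 (3 days later).
March 1975 has 31 days. Adding weeks: 4, 11, 18, 25 — the last one ≤ 31 is the 25th.

1975-03-25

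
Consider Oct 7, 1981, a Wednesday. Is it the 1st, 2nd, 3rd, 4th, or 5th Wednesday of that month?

1st

Day 7 falls in week ⌈7/7⌉ of the month.
Days 1–7 hold the 1st Wednesday, 8–14 the 2nd, 15–21 the 3rd, 22–28 the 4th, 29–31 the 5th.
7 is in the range for the 1st.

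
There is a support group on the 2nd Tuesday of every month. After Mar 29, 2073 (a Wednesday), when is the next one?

Apr 11, 2073

Mar 2073 starts on a Wednesday; its first Tuesday is the 7th, so the 2nd Tuesday is the 14th — Mar 14, 2073.
That is not after Mar 29, 2073, so look at Apr 2073.
Apr 2073 starts on a Saturday; its first Tuesday is the 4th, so the 2nd Tuesday is the 11th — Apr 11, 2073.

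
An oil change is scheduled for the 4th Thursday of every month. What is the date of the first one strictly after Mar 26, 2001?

Apr 26, 2001

Mar 2001 starts on a Thursday; its first Thursday is the 1st, so the 4th Thursday is the 22nd — Mar 22, 2001.
That is not after Mar 26, 2001, so look at Apr 2001.
Apr 2001 starts on a Sunday; its first Thursday is the 5th, so the 4th Thursday is the 26th — Apr 26, 2001.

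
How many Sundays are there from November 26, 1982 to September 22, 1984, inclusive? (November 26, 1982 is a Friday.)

November 26, 1982 is a Friday; the first Sunday on or after it is November 28, 1982 (2 days later).
From November 28, 1982 to September 22, 1984: 33 + 365 + 266 = 664 days (rest of 1982, 1983, to September 22, 1984 in 1984).
664 ÷ 7 = 94 full weeks with remainder 6, so 94 more Sundays after the first → 95.

95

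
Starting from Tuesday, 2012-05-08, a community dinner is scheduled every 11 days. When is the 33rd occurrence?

2013-04-25

The 33rd occurrence is 32 intervals after the first: 32 × 11 = 352 days after 2012-05-08.
May has 31 days — 23 days to the end of May leaves 329.
June has 30 days (299 left).
July has 31 days (268 left).
August has 31 days (237 left).
September has 30 days (207 left).
October has 31 days (176 left).
November has 30 days (146 left).
December has 31 days (115 left).
January has 31 days (84 left).
February has 28 days (56 left).
March has 31 days (25 left).
25 days into April → 2013-04-25.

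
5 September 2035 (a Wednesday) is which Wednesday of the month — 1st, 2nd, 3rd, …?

1st

Day 5 falls in week ⌈5/7⌉ of the month.
Days 1–7 hold the 1st Wednesday, 8–14 the 2nd, 15–21 the 3rd, 22–28 the 4th, 29–31 the 5th.
5 is in the range for the 1st.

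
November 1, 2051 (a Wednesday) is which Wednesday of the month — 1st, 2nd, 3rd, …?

Day 1 falls in week ⌈1/7⌉ of the month.
Days 1–7 hold the 1st Wednesday, 8–14 the 2nd, 15–21 the 3rd, 22–28 the 4th, 29–31 the 5th.
1 is in the range for the 1st.

1st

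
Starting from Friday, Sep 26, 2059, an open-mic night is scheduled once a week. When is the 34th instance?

May 14, 2060

The 34th occurrence is 33 intervals after the first: 33 × 7 = 231 days after Sep 26, 2059.
Sep has 30 days — 4 days to the end of Sep leaves 227.
Oct has 31 days (196 left).
Nov has 30 days (166 left).
Dec has 31 days (135 left).
Jan has 31 days (104 left).
Feb has 29 days (75 left).
Mar has 31 days (44 left).
Apr has 30 days (14 left).
14 days into May → May 14, 2060.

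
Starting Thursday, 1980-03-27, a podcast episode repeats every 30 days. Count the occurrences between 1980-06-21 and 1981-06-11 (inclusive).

12

Occurrences land 30·i days after 1980-03-27 for i = 0, 1, 2, …
1980-06-21 is 86 days after the start; 86 ÷ 30 = 2 remainder 26; since the remainder is 26, round up to i = 3. First occurrence in the window: #4 on 1980-06-25 (3×30 = 90 days in).
1981-06-11 is 441 days after the start; 441 ÷ 30 = 14 remainder 21. Last occurrence in the window: #15 on 1981-05-21.
Occurrences #4 through #15: 12 in total.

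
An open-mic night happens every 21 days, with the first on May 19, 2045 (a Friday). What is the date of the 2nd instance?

The 2nd occurrence is 1 interval after the first: 1 × 21 = 21 days after May 19, 2045.
May has 31 days — 12 days to the end of May leaves 9.
9 days into June → June 9, 2045.

June 9, 2045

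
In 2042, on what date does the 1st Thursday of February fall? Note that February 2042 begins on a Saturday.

6 February 2042

February 2042 begins on a Saturday, so the first Thursday is February 6 (5 days later).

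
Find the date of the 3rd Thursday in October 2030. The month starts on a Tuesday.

October 2030 begins on a Tuesday, so the first Thursday is October 3 (2 days later).
The 3rd Thursday is 2 weeks later: 3 + 14 = 17.

October 17, 2030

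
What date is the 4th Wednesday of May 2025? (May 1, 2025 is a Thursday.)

28 May 2025

May 2025 begins on a Thursday, so the first Wednesday is May 7 (6 days later).
The 4th Wednesday is 3 weeks later: 7 + 21 = 28.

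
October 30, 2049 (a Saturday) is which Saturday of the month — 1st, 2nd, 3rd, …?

Day 30 falls in week ⌈30/7⌉ of the month.
Days 1–7 hold the 1st Saturday, 8–14 the 2nd, 15–21 the 3rd, 22–28 the 4th, 29–31 the 5th.
30 is in the range for the 5th.

5th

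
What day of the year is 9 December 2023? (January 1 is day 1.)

343

Days in months before December: 31 + 28 + 31 + 30 + 31 + 30 + 31 + 31 + 30 + 31 + 30 = 334.
Plus 9 days into December → day 343.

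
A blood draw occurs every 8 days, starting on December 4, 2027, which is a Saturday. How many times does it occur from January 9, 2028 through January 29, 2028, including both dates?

Occurrences land 8·i days after December 4, 2027 for i = 0, 1, 2, …
January 9, 2028 is 36 days after the start; 36 ÷ 8 = 4 remainder 4; since the remainder is 4, round up to i = 5. First occurrence in the window: #6 on January 13, 2028 (5×8 = 40 days in).
January 29, 2028 is 56 days after the start; 56 ÷ 8 = 7 remainder 0. Last occurrence in the window: #8 on January 29, 2028.
Occurrences #6 through #8: 3 in total.

3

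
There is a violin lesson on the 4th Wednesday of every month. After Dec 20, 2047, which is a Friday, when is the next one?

Dec 2047 starts on a Sunday; its first Wednesday is the 4th, so the 4th Wednesday is the 25th — Dec 25, 2047.
Dec 25, 2047 is after Dec 20, 2047, so that is the next one.

Dec 25, 2047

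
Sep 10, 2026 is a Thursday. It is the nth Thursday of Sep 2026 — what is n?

Day 10 falls in week ⌈10/7⌉ of the month.
Days 1–7 hold the 1st Thursday, 8–14 the 2nd, 15–21 the 3rd, 22–28 the 4th, 29–31 the 5th.
10 is in the range for the 2nd.

2nd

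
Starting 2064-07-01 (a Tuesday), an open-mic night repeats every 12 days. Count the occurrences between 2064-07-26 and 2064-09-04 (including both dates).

3

Occurrences land 12·i days after 2064-07-01 for i = 0, 1, 2, …
2064-07-26 is 25 days after the start; 25 ÷ 12 = 2 remainder 1; since the remainder is 1, round up to i = 3. First occurrence in the window: #4 on 2064-08-06 (3×12 = 36 days in).
2064-09-04 is 65 days after the start; 65 ÷ 12 = 5 remainder 5. Last occurrence in the window: #6 on 2064-08-30.
Occurrences #4 through #6: 3 in total.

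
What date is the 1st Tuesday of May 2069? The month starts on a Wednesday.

2069-05-07

May 2069 begins on a Wednesday, so the first Tuesday is May 7 (6 days later).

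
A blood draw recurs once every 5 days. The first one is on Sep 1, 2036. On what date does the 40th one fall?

Mar 15, 2037

The 40th occurrence is 39 intervals after the first: 39 × 5 = 195 days after Sep 1, 2036.
Sep has 30 days — 29 days to the end of Sep leaves 166.
Oct has 31 days (135 left).
Nov has 30 days (105 left).
Dec has 31 days (74 left).
Jan has 31 days (43 left).
Feb has 28 days (15 left).
15 days into Mar → Mar 15, 2037.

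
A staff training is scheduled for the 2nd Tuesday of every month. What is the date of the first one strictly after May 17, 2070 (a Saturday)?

May 2070 starts on a Thursday; its first Tuesday is the 6th, so the 2nd Tuesday is the 13th — May 13, 2070.
That is not after May 17, 2070, so look at Jun 2070.
Jun 2070 starts on a Sunday; its first Tuesday is the 3rd, so the 2nd Tuesday is the 10th — Jun 10, 2070.

Jun 10, 2070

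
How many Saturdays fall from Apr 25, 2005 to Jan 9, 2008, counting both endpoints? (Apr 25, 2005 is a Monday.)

141

Apr 25, 2005 is a Monday; the first Saturday on or after it is Apr 30, 2005 (5 days later).
From Apr 30, 2005 to Jan 9, 2008: 245 + 365 + 365 + 9 = 984 days (rest of 2005, 2006, 2007, to Jan 9, 2008 in 2008).
984 ÷ 7 = 140 full weeks with remainder 4, so 140 more Saturdays after the first → 141.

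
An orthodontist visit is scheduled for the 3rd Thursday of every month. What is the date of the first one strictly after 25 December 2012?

17 January 2013

December 2012 starts on a Saturday; its first Thursday is the 6th, so the 3rd Thursday is the 20th — 20 December 2012.
That is not after 25 December 2012, so look at January 2013.
January 2013 starts on a Tuesday; its first Thursday is the 3rd, so the 3rd Thursday is the 17th — 17 January 2013.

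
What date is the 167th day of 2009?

Jan has 31 days (167 − 31 = 136 remain).
Feb has 28 days (136 − 28 = 108 remain).
Mar has 31 days (108 − 31 = 77 remain).
Apr has 30 days (77 − 30 = 47 remain).
May has 31 days (47 − 31 = 16 remain).
16 into Jun → Jun 16.

Jun 16, 2009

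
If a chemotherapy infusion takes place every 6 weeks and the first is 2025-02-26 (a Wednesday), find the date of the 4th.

2025-07-02

The 4th occurrence is 3 intervals after the first: 3 × 42 = 126 days after 2025-02-26.
February has 28 days — 2 days to the end of February leaves 124.
March has 31 days (93 left).
April has 30 days (63 left).
May has 31 days (32 left).
June has 30 days (2 left).
2 days into July → 2025-07-02.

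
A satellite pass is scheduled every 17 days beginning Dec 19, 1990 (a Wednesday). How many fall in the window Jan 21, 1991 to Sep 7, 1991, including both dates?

14

Occurrences land 17·i days after Dec 19, 1990 for i = 0, 1, 2, …
Jan 21, 1991 is 33 days after the start; 33 ÷ 17 = 1 remainder 16; since the remainder is 16, round up to i = 2. First occurrence in the window: #3 on Jan 22, 1991 (2×17 = 34 days in).
Sep 7, 1991 is 262 days after the start; 262 ÷ 17 = 15 remainder 7. Last occurrence in the window: #16 on Aug 31, 1991.
Occurrences #3 through #16: 14 in total.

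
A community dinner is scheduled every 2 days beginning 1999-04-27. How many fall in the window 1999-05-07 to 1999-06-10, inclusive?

18

Occurrences land 2·i days after 1999-04-27 for i = 0, 1, 2, …
1999-05-07 is 10 days after the start; 10 ÷ 2 = 5 remainder 0. First occurrence in the window: #6 on 1999-05-07 (5×2 = 10 days in).
1999-06-10 is 44 days after the start; 44 ÷ 2 = 22 remainder 0. Last occurrence in the window: #23 on 1999-06-10.
Occurrences #6 through #23: 18 in total.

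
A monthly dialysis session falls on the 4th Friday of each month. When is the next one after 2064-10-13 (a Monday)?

October 2064 starts on a Wednesday; its first Friday is the 3rd, so the 4th Friday is the 24th — 2064-10-24.
2064-10-24 is after 2064-10-13, so that is the next one.

2064-10-24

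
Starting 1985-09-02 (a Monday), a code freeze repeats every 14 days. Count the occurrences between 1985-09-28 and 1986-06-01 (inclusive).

Occurrences land 14·i days after 1985-09-02 for i = 0, 1, 2, …
1985-09-28 is 26 days after the start; 26 ÷ 14 = 1 remainder 12; since the remainder is 12, round up to i = 2. First occurrence in the window: #3 on 1985-09-30 (2×14 = 28 days in).
1986-06-01 is 272 days after the start; 272 ÷ 14 = 19 remainder 6. Last occurrence in the window: #20 on 1986-05-26.
Occurrences #3 through #20: 18 in total.

18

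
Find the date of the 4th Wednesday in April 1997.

The first Wednesday of April 1997 is April 2.
The 4th Wednesday is 3 weeks later: 2 + 21 = 23.

1997-04-23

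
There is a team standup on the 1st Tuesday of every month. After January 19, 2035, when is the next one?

January 2035 starts on a Monday, so its 1st Tuesday is January 2, 2035 (1 day in).
That is not after January 19, 2035, so look at February 2035.
February 2035 starts on a Thursday, so its 1st Tuesday is February 6, 2035 (5 days in).

February 6, 2035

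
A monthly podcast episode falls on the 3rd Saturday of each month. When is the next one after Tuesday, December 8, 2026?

December 2026 starts on a Tuesday; its first Saturday is the 5th, so the 3rd Saturday is the 19th — December 19, 2026.
December 19, 2026 is after December 8, 2026, so that is the next one.

December 19, 2026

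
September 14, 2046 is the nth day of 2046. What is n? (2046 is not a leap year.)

Days in months before September: 31 + 28 + 31 + 30 + 31 + 30 + 31 + 31 = 243.
Plus 14 days into September → day 257.

257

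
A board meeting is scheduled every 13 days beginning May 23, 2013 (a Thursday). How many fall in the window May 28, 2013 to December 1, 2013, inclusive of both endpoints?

Occurrences land 13·i days after May 23, 2013 for i = 0, 1, 2, …
May 28, 2013 is 5 days after the start; 5 ÷ 13 = 0 remainder 5; since the remainder is 5, round up to i = 1. First occurrence in the window: #2 on June 5, 2013 (1×13 = 13 days in).
December 1, 2013 is 192 days after the start; 192 ÷ 13 = 14 remainder 10. Last occurrence in the window: #15 on November 21, 2013.
Occurrences #2 through #15: 14 in total.

14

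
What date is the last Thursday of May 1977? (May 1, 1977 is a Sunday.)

May 1977 begins on a Sunday, so the first Thursday is May 5 (4 days later).
May 1977 has 31 days. Adding weeks: 5, 12, 19, 26 — the last one ≤ 31 is the 26th.

May 26, 1977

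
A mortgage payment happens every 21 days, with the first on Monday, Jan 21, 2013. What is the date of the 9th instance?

The 9th occurrence is 8 intervals after the first: 8 × 21 = 168 days after Jan 21, 2013.
Jan has 31 days — 10 days to the end of Jan leaves 158.
Feb has 28 days (130 left).
Mar has 31 days (99 left).
Apr has 30 days (69 left).
May has 31 days (38 left).
Jun has 30 days (8 left).
8 days into Jul → Jul 8, 2013.

Jul 8, 2013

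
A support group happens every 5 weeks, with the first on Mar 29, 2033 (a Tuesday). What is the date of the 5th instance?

Aug 16, 2033

The 5th occurrence is 4 intervals after the first: 4 × 35 = 140 days after Mar 29, 2033.
Mar has 31 days — 2 days to the end of Mar leaves 138.
Apr has 30 days (108 left).
May has 31 days (77 left).
Jun has 30 days (47 left).
Jul has 31 days (16 left).
16 days into Aug → Aug 16, 2033.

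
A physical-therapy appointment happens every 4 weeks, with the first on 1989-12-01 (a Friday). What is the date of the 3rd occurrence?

The 3rd occurrence is 2 intervals after the first: 2 × 28 = 56 days after 1989-12-01.
December has 31 days — 30 days to the end of December leaves 26.
26 days into January → 1990-01-26.

1990-01-26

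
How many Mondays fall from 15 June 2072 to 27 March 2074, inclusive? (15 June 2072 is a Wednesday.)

93

15 June 2072 is a Wednesday; the first Monday on or after it is 20 June 2072 (5 days later).
From 20 June 2072 to 27 March 2074: 194 + 365 + 86 = 645 days (rest of 2072, 2073, to 27 March 2074 in 2074).
645 ÷ 7 = 92 full weeks with remainder 1, so 92 more Mondays after the first → 93.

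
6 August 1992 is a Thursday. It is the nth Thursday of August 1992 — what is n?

1st

Day 6 falls in week ⌈6/7⌉ of the month.
Days 1–7 hold the 1st Thursday, 8–14 the 2nd, 15–21 the 3rd, 22–28 the 4th, 29–31 the 5th.
6 is in the range for the 1st.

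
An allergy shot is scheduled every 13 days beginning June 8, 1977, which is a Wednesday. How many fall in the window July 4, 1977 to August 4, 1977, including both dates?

3

Occurrences land 13·i days after June 8, 1977 for i = 0, 1, 2, …
July 4, 1977 is 26 days after the start; 26 ÷ 13 = 2 remainder 0. First occurrence in the window: #3 on July 4, 1977 (2×13 = 26 days in).
August 4, 1977 is 57 days after the start; 57 ÷ 13 = 4 remainder 5. Last occurrence in the window: #5 on July 30, 1977.
Occurrences #3 through #5: 3 in total.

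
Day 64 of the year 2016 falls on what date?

4 March 2016

January has 31 days (64 − 31 = 33 remain).
February has 29 days (33 − 29 = 4 remain).
4 into March → March 4.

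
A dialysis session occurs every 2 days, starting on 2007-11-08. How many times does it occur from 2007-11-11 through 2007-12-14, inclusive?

17

Occurrences land 2·i days after 2007-11-08 for i = 0, 1, 2, …
2007-11-11 is 3 days after the start; 3 ÷ 2 = 1 remainder 1; since the remainder is 1, round up to i = 2. First occurrence in the window: #3 on 2007-11-12 (2×2 = 4 days in).
2007-12-14 is 36 days after the start; 36 ÷ 2 = 18 remainder 0. Last occurrence in the window: #19 on 2007-12-14.
Occurrences #3 through #19: 17 in total.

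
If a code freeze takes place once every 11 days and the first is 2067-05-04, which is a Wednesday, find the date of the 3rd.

The 3rd occurrence is 2 intervals after the first: 2 × 11 = 22 days after 2067-05-04.
22 days later is 2067-05-26.

2067-05-26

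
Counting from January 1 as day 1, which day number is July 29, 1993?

210

Days in months before July: 31 + 28 + 31 + 30 + 31 + 30 = 181.
Plus 29 days into July → day 210.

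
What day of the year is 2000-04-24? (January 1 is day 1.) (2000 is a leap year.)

115

Days in months before April: 31 + 29 + 31 = 91.
Plus 24 days into April → day 115.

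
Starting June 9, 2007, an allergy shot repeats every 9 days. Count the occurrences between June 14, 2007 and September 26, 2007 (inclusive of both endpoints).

12

Occurrences land 9·i days after June 9, 2007 for i = 0, 1, 2, …
June 14, 2007 is 5 days after the start; 5 ÷ 9 = 0 remainder 5; since the remainder is 5, round up to i = 1. First occurrence in the window: #2 on June 18, 2007 (1×9 = 9 days in).
September 26, 2007 is 109 days after the start; 109 ÷ 9 = 12 remainder 1. Last occurrence in the window: #13 on September 25, 2007.
Occurrences #2 through #13: 12 in total.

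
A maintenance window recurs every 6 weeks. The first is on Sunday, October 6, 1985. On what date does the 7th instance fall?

The 7th occurrence is 6 intervals after the first: 6 × 42 = 252 days after October 6, 1985.
October has 31 days — 25 days to the end of October leaves 227.
November has 30 days (197 left).
December has 31 days (166 left).
January has 31 days (135 left).
February has 28 days (107 left).
March has 31 days (76 left).
April has 30 days (46 left).
May has 31 days (15 left).
15 days into June → June 15, 1986.

June 15, 1986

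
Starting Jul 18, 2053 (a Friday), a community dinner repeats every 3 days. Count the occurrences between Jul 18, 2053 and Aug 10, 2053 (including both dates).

Occurrences land 3·i days after Jul 18, 2053 for i = 0, 1, 2, …
The window opens on the start date, so the first occurrence inside is #1 on Jul 18, 2053.
Aug 10, 2053 is 23 days after the start; 23 ÷ 3 = 7 remainder 2. Last occurrence in the window: #8 on Aug 8, 2053.
Occurrences #1 through #8: 8 in total.

8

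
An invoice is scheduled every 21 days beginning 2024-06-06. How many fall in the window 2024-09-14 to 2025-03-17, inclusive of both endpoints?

Occurrences land 21·i days after 2024-06-06 for i = 0, 1, 2, …
2024-09-14 is 100 days after the start; 100 ÷ 21 = 4 remainder 16; since the remainder is 16, round up to i = 5. First occurrence in the window: #6 on 2024-09-19 (5×21 = 105 days in).
2025-03-17 is 284 days after the start; 284 ÷ 21 = 13 remainder 11. Last occurrence in the window: #14 on 2025-03-06.
Occurrences #6 through #14: 9 in total.

9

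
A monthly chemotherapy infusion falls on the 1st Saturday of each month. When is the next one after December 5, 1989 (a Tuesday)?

December 1989 starts on a Friday, so its 1st Saturday is December 2, 1989 (1 day in).
That is not after December 5, 1989, so look at January 1990.
January 1990 starts on a Monday, so its 1st Saturday is January 6, 1990 (5 days in).

January 6, 1990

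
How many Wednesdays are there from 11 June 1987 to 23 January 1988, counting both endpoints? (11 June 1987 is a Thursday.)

11 June 1987 is a Thursday; the first Wednesday on or after it is 17 June 1987 (6 days later).
From 17 June 1987 to 23 January 1988: 13 + 31 + 31 + 30 + 31 + 30 + 31 + 23 = 220 days (rest of June, July, August, September, October, November, December, January).
220 ÷ 7 = 31 full weeks with remainder 3, so 31 more Wednesdays after the first → 32.

32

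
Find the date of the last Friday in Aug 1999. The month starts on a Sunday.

Aug 27, 1999

Aug 1999 begins on a Sunday, so the first Friday is Aug 6 (5 days later).
Aug 1999 has 31 days. Adding weeks: 6, 13, 20, 27 — the last one ≤ 31 is the 27th.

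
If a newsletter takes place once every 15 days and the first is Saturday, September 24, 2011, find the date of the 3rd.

October 24, 2011

The 3rd occurrence is 2 intervals after the first: 2 × 15 = 30 days after September 24, 2011.
September has 30 days — 6 days to the end of September leaves 24.
24 days into October → October 24, 2011.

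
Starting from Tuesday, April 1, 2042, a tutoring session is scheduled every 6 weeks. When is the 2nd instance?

The 2nd occurrence is 1 interval after the first: 1 × 42 = 42 days after April 1, 2042.
April has 30 days — 29 days to the end of April leaves 13.
13 days into May → May 13, 2042.

May 13, 2042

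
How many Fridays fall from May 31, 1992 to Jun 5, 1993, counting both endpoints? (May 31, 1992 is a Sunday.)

May 31, 1992 is a Sunday; the first Friday on or after it is Jun 5, 1992 (5 days later).
From Jun 5, 1992 to Jun 5, 1993: 209 + 156 = 365 days (rest of 1992, to Jun 5, 1993 in 1993).
365 ÷ 7 = 52 full weeks with remainder 1, so 52 more Fridays after the first → 53.

53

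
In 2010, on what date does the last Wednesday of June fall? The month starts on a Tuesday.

June 2010 begins on a Tuesday, so the first Wednesday is June 2 (1 day later).
June 2010 has 30 days. Adding weeks: 2, 9, 16, 23, 30 — the last one ≤ 30 is the 30th.

June 30, 2010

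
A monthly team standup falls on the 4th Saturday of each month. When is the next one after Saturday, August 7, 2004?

August 2004 starts on a Sunday; its first Saturday is the 7th, so the 4th Saturday is the 28th — August 28, 2004.
August 28, 2004 is after August 7, 2004, so that is the next one.

August 28, 2004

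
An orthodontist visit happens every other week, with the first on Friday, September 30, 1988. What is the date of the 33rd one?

December 22, 1989

The 33rd occurrence is 32 intervals after the first: 32 × 14 = 448 days after September 30, 1988.
September has 30 days — 0 days to the end of September leaves 448.
From end of September to end of 1988 is 92 days (356 left).
January has 31 days (325 left).
February has 28 days (297 left).
March has 31 days (266 left).
April has 30 days (236 left).
May has 31 days (205 left).
June has 30 days (175 left).
July has 31 days (144 left).
August has 31 days (113 left).
September has 30 days (83 left).
October has 31 days (52 left).
November has 30 days (22 left).
22 days into December → December 22, 1989.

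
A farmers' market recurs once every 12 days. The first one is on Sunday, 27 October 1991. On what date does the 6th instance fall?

26 December 1991

The 6th occurrence is 5 intervals after the first: 5 × 12 = 60 days after 27 October 1991.
October has 31 days — 4 days to the end of October leaves 56.
November has 30 days (26 left).
26 days into December → 26 December 1991.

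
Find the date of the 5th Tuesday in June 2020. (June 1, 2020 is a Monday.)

2020-06-30

June 2020 begins on a Monday, so the first Tuesday is June 2 (1 day later).
The 5th Tuesday is 4 weeks later: 2 + 28 = 30.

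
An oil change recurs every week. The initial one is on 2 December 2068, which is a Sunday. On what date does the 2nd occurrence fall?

9 December 2068

The 2nd occurrence is 1 interval after the first: 1 × 7 = 7 days after 2 December 2068.
7 days later is 9 December 2068.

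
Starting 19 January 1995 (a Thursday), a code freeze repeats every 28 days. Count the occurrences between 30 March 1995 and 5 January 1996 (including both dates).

Occurrences land 28·i days after 19 January 1995 for i = 0, 1, 2, …
30 March 1995 is 70 days after the start; 70 ÷ 28 = 2 remainder 14; since the remainder is 14, round up to i = 3. First occurrence in the window: #4 on 13 April 1995 (3×28 = 84 days in).
5 January 1996 is 351 days after the start; 351 ÷ 28 = 12 remainder 15. Last occurrence in the window: #13 on 21 December 1995.
Occurrences #4 through #13: 10 in total.

10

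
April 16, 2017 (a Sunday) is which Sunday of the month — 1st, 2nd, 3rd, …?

3rd

Day 16 falls in week ⌈16/7⌉ of the month.
Days 1–7 hold the 1st Sunday, 8–14 the 2nd, 15–21 the 3rd, 22–28 the 4th, 29–31 the 5th.
16 is in the range for the 3rd.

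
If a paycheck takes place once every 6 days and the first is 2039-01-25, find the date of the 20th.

2039-05-19

The 20th occurrence is 19 intervals after the first: 19 × 6 = 114 days after 2039-01-25.
January has 31 days — 6 days to the end of January leaves 108.
February has 28 days (80 left).
March has 31 days (49 left).
April has 30 days (19 left).
19 days into May → 2039-05-19.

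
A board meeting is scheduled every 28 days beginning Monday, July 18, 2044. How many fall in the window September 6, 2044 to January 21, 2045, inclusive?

Occurrences land 28·i days after July 18, 2044 for i = 0, 1, 2, …
September 6, 2044 is 50 days after the start; 50 ÷ 28 = 1 remainder 22; since the remainder is 22, round up to i = 2. First occurrence in the window: #3 on September 12, 2044 (2×28 = 56 days in).
January 21, 2045 is 187 days after the start; 187 ÷ 28 = 6 remainder 19. Last occurrence in the window: #7 on January 2, 2045.
Occurrences #3 through #7: 5 in total.

5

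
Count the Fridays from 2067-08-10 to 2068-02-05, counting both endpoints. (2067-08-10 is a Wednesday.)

2067-08-10 is a Wednesday; the first Friday on or after it is 2067-08-12 (2 days later).
From 2067-08-12 to 2068-02-05: 19 + 30 + 31 + 30 + 31 + 31 + 5 = 177 days (rest of August, September, October, November, December, January, February).
177 ÷ 7 = 25 full weeks with remainder 2, so 25 more Fridays after the first → 26.

26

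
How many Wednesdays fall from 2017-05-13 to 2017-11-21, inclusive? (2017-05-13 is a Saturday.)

27

2017-05-13 is a Saturday; the first Wednesday on or after it is 2017-05-17 (4 days later).
From 2017-05-17 to 2017-11-21: 14 + 30 + 31 + 31 + 30 + 31 + 21 = 188 days (rest of May, June, July, August, September, October, November).
188 ÷ 7 = 26 full weeks with remainder 6, so 26 more Wednesdays after the first → 27.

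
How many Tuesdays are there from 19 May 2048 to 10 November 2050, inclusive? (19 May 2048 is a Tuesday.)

19 May 2048 is a Tuesday; the first Tuesday on or after it is 19 May 2048.
From 19 May 2048 to 10 November 2050: 226 + 365 + 314 = 905 days (rest of 2048, 2049, to 10 November 2050 in 2050).
905 ÷ 7 = 129 full weeks with remainder 2, so 129 more Tuesdays after the first → 130.

130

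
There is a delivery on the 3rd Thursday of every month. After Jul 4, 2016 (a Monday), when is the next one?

Jul 21, 2016

Jul 2016 starts on a Friday; its first Thursday is the 7th, so the 3rd Thursday is the 21st — Jul 21, 2016.
Jul 21, 2016 is after Jul 4, 2016, so that is the next one.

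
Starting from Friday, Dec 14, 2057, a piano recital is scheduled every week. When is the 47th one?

The 47th occurrence is 46 intervals after the first: 46 × 7 = 322 days after Dec 14, 2057.
Dec has 31 days — 17 days to the end of Dec leaves 305.
Jan has 31 days (274 left).
Feb has 28 days (246 left).
Mar has 31 days (215 left).
Apr has 30 days (185 left).
May has 31 days (154 left).
Jun has 30 days (124 left).
Jul has 31 days (93 left).
Aug has 31 days (62 left).
Sep has 30 days (32 left).
Oct has 31 days (1 left).
1 day into Nov → Nov 1, 2058.

Nov 1, 2058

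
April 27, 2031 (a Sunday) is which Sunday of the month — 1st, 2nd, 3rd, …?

Day 27 falls in week ⌈27/7⌉ of the month.
Days 1–7 hold the 1st Sunday, 8–14 the 2nd, 15–21 the 3rd, 22–28 the 4th, 29–31 the 5th.
27 is in the range for the 4th.

4th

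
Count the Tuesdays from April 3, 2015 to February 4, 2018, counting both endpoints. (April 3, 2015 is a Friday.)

148

April 3, 2015 is a Friday; the first Tuesday on or after it is April 7, 2015 (4 days later).
From April 7, 2015 to February 4, 2018: 268 + 366 + 365 + 35 = 1034 days (rest of 2015, 2016, 2017, to February 4, 2018 in 2018).
1034 ÷ 7 = 147 full weeks with remainder 5, so 147 more Tuesdays after the first → 148.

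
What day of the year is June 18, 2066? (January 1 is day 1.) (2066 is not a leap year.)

169

Days in months before June: 31 + 28 + 31 + 30 + 31 = 151.
Plus 18 days into June → day 169.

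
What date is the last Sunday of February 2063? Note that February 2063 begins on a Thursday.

February 2063 begins on a Thursday, so the first Sunday is February 4 (3 days later).
February 2063 has 28 days. Adding weeks: 4, 11, 18, 25 — the last one ≤ 28 is the 25th.

2063-02-25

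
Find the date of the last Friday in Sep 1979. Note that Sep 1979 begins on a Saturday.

Sep 28, 1979

Sep 1979 begins on a Saturday, so the first Friday is Sep 7 (6 days later).
Sep 1979 has 30 days. Adding weeks: 7, 14, 21, 28 — the last one ≤ 30 is the 28th.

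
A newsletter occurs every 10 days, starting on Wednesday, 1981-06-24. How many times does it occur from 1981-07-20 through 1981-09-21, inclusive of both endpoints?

Occurrences land 10·i days after 1981-06-24 for i = 0, 1, 2, …
1981-07-20 is 26 days after the start; 26 ÷ 10 = 2 remainder 6; since the remainder is 6, round up to i = 3. First occurrence in the window: #4 on 1981-07-24 (3×10 = 30 days in).
1981-09-21 is 89 days after the start; 89 ÷ 10 = 8 remainder 9. Last occurrence in the window: #9 on 1981-09-12.
Occurrences #4 through #9: 6 in total.

6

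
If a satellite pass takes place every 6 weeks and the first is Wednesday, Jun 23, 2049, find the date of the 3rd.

The 3rd occurrence is 2 intervals after the first: 2 × 42 = 84 days after Jun 23, 2049.
Jun has 30 days — 7 days to the end of Jun leaves 77.
Jul has 31 days (46 left).
Aug has 31 days (15 left).
15 days into Sep → Sep 15, 2049.

Sep 15, 2049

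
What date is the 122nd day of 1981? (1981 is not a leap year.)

January has 31 days (122 − 31 = 91 remain).
February has 28 days (91 − 28 = 63 remain).
March has 31 days (63 − 31 = 32 remain).
April has 30 days (32 − 30 = 2 remain).
2 into May → May 2.

May 2, 1981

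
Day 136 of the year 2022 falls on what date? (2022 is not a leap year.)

May 16, 2022

January has 31 days (136 − 31 = 105 remain).
February has 28 days (105 − 28 = 77 remain).
March has 31 days (77 − 31 = 46 remain).
April has 30 days (46 − 30 = 16 remain).
16 into May → May 16.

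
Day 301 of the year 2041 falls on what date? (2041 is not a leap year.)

28 October 2041

January has 31 days (301 − 31 = 270 remain).
February has 28 days (270 − 28 = 242 remain).
March has 31 days (242 − 31 = 211 remain).
April has 30 days (211 − 30 = 181 remain).
May has 31 days (181 − 31 = 150 remain).
June has 30 days (150 − 30 = 120 remain).
July has 31 days (120 − 31 = 89 remain).
August has 31 days (89 − 31 = 58 remain).
September has 30 days (58 − 30 = 28 remain).
28 into October → October 28.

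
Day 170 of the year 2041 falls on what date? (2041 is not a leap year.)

Jan has 31 days (170 − 31 = 139 remain).
Feb has 28 days (139 − 28 = 111 remain).
Mar has 31 days (111 − 31 = 80 remain).
Apr has 30 days (80 − 30 = 50 remain).
May has 31 days (50 − 31 = 19 remain).
19 into Jun → Jun 19.

Jun 19, 2041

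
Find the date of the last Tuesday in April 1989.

1989-04-25

April 1989 begins on a Saturday, so the first Tuesday is April 4 (3 days later).
April 1989 has 30 days. Adding weeks: 4, 11, 18, 25 — the last one ≤ 30 is the 25th.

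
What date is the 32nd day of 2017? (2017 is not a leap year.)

January has 31 days (32 − 31 = 1 remain).
1 into February → February 1.

February 1, 2017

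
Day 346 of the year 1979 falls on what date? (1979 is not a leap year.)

Dec 12, 1979

Jan has 31 days (346 − 31 = 315 remain).
Feb has 28 days (315 − 28 = 287 remain).
Mar has 31 days (287 − 31 = 256 remain).
Apr has 30 days (256 − 30 = 226 remain).
May has 31 days (226 − 31 = 195 remain).
Jun has 30 days (195 − 30 = 165 remain).
Jul has 31 days (165 − 31 = 134 remain).
Aug has 31 days (134 − 31 = 103 remain).
Sep has 30 days (103 − 30 = 73 remain).
Oct has 31 days (73 − 31 = 42 remain).
Nov has 30 days (42 − 30 = 12 remain).
12 into Dec → Dec 12.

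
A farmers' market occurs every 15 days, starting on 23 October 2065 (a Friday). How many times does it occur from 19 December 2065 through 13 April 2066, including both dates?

8

Occurrences land 15·i days after 23 October 2065 for i = 0, 1, 2, …
19 December 2065 is 57 days after the start; 57 ÷ 15 = 3 remainder 12; since the remainder is 12, round up to i = 4. First occurrence in the window: #5 on 22 December 2065 (4×15 = 60 days in).
13 April 2066 is 172 days after the start; 172 ÷ 15 = 11 remainder 7. Last occurrence in the window: #12 on 6 April 2066.
Occurrences #5 through #12: 8 in total.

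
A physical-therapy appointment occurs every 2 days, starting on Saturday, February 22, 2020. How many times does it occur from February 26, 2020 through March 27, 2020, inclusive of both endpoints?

Occurrences land 2·i days after February 22, 2020 for i = 0, 1, 2, …
February 26, 2020 is 4 days after the start; 4 ÷ 2 = 2 remainder 0. First occurrence in the window: #3 on February 26, 2020 (2×2 = 4 days in).
March 27, 2020 is 34 days after the start; 34 ÷ 2 = 17 remainder 0. Last occurrence in the window: #18 on March 27, 2020.
Occurrences #3 through #18: 16 in total.

16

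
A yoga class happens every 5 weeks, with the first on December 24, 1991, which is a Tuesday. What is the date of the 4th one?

April 7, 1992

The 4th occurrence is 3 intervals after the first: 3 × 35 = 105 days after December 24, 1991.
December has 31 days — 7 days to the end of December leaves 98.
January has 31 days (67 left).
February has 29 days (38 left).
March has 31 days (7 left).
7 days into April → April 7, 1992.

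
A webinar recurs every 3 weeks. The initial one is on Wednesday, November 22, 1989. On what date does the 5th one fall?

February 14, 1990

The 5th occurrence is 4 intervals after the first: 4 × 21 = 84 days after November 22, 1989.
November has 30 days — 8 days to the end of November leaves 76.
December has 31 days (45 left).
January has 31 days (14 left).
14 days into February → February 14, 1990.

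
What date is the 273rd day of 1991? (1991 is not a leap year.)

September 30, 1991

January has 31 days (273 − 31 = 242 remain).
February has 28 days (242 − 28 = 214 remain).
March has 31 days (214 − 31 = 183 remain).
April has 30 days (183 − 30 = 153 remain).
May has 31 days (153 − 31 = 122 remain).
June has 30 days (122 − 30 = 92 remain).
July has 31 days (92 − 31 = 61 remain).
August has 31 days (61 − 31 = 30 remain).
30 into September → September 30.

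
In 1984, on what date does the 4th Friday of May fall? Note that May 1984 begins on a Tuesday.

May 1984 begins on a Tuesday, so the first Friday is May 4 (3 days later).
The 4th Friday is 3 weeks later: 4 + 21 = 25.

May 25, 1984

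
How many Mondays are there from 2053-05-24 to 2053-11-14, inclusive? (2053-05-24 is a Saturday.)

2053-05-24 is a Saturday; the first Monday on or after it is 2053-05-26 (2 days later).
From 2053-05-26 to 2053-11-14: 5 + 30 + 31 + 31 + 30 + 31 + 14 = 172 days (rest of May, June, July, August, September, October, November).
172 ÷ 7 = 24 full weeks with remainder 4, so 24 more Mondays after the first → 25.

25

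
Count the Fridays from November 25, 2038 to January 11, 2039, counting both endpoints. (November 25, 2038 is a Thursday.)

7

November 25, 2038 is a Thursday; the first Friday on or after it is November 26, 2038 (1 day later).
From November 26, 2038 to January 11, 2039: 4 + 31 + 11 = 46 days (rest of November, December, January).
46 ÷ 7 = 6 full weeks with remainder 4, so 6 more Fridays after the first → 7.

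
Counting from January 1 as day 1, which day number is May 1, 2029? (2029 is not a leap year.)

121

Days in months before May: 31 + 28 + 31 + 30 = 120.
Plus 1 day into May → day 121.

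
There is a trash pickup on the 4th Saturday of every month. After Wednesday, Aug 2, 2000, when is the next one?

Aug 2000 starts on a Tuesday; its first Saturday is the 5th, so the 4th Saturday is the 26th — Aug 26, 2000.
Aug 26, 2000 is after Aug 2, 2000, so that is the next one.

Aug 26, 2000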